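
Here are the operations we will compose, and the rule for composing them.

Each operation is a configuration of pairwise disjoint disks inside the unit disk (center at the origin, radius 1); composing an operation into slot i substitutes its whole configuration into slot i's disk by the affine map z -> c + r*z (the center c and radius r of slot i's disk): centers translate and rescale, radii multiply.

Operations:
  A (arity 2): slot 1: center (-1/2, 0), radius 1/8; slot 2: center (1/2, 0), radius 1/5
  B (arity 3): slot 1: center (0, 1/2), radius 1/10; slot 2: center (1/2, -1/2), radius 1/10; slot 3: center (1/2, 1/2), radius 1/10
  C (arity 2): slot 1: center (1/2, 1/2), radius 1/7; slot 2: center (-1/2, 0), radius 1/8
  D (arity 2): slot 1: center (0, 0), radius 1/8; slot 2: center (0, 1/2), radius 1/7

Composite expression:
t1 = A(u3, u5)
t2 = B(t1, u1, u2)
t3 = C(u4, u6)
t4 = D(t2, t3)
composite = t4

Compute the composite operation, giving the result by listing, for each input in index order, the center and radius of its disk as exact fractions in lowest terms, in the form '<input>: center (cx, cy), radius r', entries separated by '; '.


Below D, radii multiply path by path; the u-disk centers shift.
for u3, the 3-step affine chain lands on center (-1/160, 1/16), radius 1/640
for u5, the 3-step affine chain lands on center (1/160, 1/16), radius 1/400
for u1, the 2-step affine chain lands on center (1/16, -1/16), radius 1/80
for u2, the 2-step affine chain lands on center (1/16, 1/16), radius 1/80
for u4, the 2-step affine chain lands on center (1/14, 4/7), radius 1/49
for u6, the 2-step affine chain lands on center (-1/14, 1/2), radius 1/56

u1: center (1/16, -1/16), radius 1/80; u2: center (1/16, 1/16), radius 1/80; u3: center (-1/160, 1/16), radius 1/640; u4: center (1/14, 4/7), radius 1/49; u5: center (1/160, 1/16), radius 1/400; u6: center (-1/14, 1/2), radius 1/56


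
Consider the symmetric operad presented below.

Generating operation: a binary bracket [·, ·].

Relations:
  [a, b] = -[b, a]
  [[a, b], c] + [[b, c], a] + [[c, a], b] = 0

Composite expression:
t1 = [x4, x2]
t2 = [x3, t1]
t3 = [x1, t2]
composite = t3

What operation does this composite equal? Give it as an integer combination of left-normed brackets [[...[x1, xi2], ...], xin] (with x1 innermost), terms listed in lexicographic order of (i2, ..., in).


Expand each bracket as ab - ba; the x1-initial words give the coefficients.
Composite bracket: [x1, [x3, [x4, x2]]]
The bracket unfolds into 8 signed words via [a, b] = ab - ba (2^3 = 8).
Words beginning with x1 determine it all:
  x1x2x4x3 (sign +1) contributes +[[[x1, x2], x4], x3]
  x1x3x2x4 (sign -1) contributes -[[[x1, x3], x2], x4]
  x1x3x4x2 (sign +1) contributes +[[[x1, x3], x4], x2]
  x1x4x2x3 (sign -1) contributes -[[[x1, x4], x2], x3]

[[[x1, x2], x4], x3] - [[[x1, x3], x2], x4] + [[[x1, x3], x4], x2] - [[[x1, x4], x2], x3]


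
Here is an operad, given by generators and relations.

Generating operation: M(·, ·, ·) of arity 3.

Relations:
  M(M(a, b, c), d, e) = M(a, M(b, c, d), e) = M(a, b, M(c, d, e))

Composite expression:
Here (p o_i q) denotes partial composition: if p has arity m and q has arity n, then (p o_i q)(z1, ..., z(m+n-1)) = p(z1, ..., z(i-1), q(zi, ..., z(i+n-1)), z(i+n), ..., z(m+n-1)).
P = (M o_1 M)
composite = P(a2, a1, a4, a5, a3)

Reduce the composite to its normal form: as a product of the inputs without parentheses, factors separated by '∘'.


a2 ∘ a1 ∘ a4 ∘ a5 ∘ a3

Under associativity of M, the answer is the a's in reading order.
M(a2, a1, a4) flattens to a2 ∘ a1 ∘ a4
M(M(a2, a1, a4), a5, a3) flattens to a2 ∘ a1 ∘ a4 ∘ a5 ∘ a3


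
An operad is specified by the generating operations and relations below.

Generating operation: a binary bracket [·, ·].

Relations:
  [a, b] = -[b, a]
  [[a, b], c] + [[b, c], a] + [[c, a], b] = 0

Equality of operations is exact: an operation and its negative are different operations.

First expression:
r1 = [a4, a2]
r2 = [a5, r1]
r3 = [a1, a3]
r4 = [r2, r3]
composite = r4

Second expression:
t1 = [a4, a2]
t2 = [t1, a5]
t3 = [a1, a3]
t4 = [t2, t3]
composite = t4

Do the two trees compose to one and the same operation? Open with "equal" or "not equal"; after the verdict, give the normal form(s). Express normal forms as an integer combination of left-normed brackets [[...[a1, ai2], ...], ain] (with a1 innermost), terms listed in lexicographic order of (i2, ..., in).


not equal; the first gives -[[[[a1, a3], a2], a4], a5] + [[[[a1, a3], a4], a2], a5] + [[[[a1, a3], a5], a2], a4] - [[[[a1, a3], a5], a4], a2] and the second [[[[a1, a3], a2], a4], a5] - [[[[a1, a3], a4], a2], a5] - [[[[a1, a3], a5], a2], a4] + [[[[a1, a3], a5], a4], a2]

Reducing the first expression gives -[[[[a1, a3], a2], a4], a5] + [[[[a1, a3], a4], a2], a5] + [[[[a1, a3], a5], a2], a4] - [[[[a1, a3], a5], a4], a2]
Reducing the second expression gives [[[[a1, a3], a2], a4], a5] - [[[[a1, a3], a4], a2], a5] - [[[[a1, a3], a5], a2], a4] + [[[[a1, a3], a5], a4], a2]
The normal forms differ: not equal.


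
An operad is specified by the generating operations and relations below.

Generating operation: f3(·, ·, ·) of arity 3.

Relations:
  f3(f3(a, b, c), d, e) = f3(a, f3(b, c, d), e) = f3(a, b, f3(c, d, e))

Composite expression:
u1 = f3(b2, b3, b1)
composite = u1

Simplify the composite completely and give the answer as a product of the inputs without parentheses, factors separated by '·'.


Under associativity of f3, the answer is the b's in reading order.
f3(b2, b3, b1) unparenthesizes to b2 · b3 · b1

b2 · b3 · b1


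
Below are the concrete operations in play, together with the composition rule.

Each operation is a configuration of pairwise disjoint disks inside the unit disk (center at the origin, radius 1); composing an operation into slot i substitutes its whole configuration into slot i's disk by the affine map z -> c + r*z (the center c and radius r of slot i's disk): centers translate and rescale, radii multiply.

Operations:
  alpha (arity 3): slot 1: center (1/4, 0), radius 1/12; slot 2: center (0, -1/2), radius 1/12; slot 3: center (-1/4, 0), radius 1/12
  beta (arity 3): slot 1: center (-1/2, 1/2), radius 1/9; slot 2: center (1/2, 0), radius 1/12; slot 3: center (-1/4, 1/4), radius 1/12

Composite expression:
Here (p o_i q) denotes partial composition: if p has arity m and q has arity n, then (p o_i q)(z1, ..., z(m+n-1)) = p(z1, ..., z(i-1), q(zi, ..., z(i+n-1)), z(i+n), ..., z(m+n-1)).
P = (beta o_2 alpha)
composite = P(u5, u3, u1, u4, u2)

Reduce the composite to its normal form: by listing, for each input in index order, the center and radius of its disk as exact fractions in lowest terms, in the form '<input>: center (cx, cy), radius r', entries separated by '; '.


Affine substitution under beta: radii multiply and u-centers shift.
tracing u5 down its 1-map path: center (-1/2, 1/2), radius 1/9
tracing u3 down its 2-map path: center (25/48, 0), radius 1/144
tracing u1 down its 2-map path: center (1/2, -1/24), radius 1/144
tracing u4 down its 2-map path: center (23/48, 0), radius 1/144
tracing u2 down its 1-map path: center (-1/4, 1/4), radius 1/12

u1: center (1/2, -1/24), radius 1/144; u2: center (-1/4, 1/4), radius 1/12; u3: center (25/48, 0), radius 1/144; u4: center (23/48, 0), radius 1/144; u5: center (-1/2, 1/2), radius 1/9


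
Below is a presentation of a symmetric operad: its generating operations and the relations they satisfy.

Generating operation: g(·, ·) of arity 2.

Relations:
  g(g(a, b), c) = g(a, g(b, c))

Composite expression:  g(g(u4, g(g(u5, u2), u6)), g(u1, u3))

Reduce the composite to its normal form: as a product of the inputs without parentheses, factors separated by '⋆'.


The g-tree's shape is irrelevant; the u-reading-order decides.
g(u5, u2) unparenthesizes to u5 ⋆ u2
g(g(u5, u2), u6) unparenthesizes to u5 ⋆ u2 ⋆ u6
g(u4, g(g(u5, u2), u6)) unparenthesizes to u4 ⋆ u5 ⋆ u2 ⋆ u6
g(u1, u3) unparenthesizes to u1 ⋆ u3
g(g(u4, g(g(u5, u2), u6)), g(u1, u3)) unparenthesizes to u4 ⋆ u5 ⋆ u2 ⋆ u6 ⋆ u1 ⋆ u3

u4 ⋆ u5 ⋆ u2 ⋆ u6 ⋆ u1 ⋆ u3


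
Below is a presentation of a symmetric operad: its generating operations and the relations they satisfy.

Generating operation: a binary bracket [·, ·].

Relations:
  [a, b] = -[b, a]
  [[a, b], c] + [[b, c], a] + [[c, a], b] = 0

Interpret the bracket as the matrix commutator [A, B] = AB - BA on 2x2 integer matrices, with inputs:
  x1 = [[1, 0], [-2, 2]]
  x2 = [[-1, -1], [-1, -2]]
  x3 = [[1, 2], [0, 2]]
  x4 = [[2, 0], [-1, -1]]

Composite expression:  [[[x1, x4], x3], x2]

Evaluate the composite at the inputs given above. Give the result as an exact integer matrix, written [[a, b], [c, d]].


[[7, -28], [35, -7]]

[x1, x4] = [[0, 0], [-7, 0]]
[[x1, x4], x3] = [[14, 0], [7, -14]]
[[[x1, x4], x3], x2] = [[7, -28], [35, -7]]


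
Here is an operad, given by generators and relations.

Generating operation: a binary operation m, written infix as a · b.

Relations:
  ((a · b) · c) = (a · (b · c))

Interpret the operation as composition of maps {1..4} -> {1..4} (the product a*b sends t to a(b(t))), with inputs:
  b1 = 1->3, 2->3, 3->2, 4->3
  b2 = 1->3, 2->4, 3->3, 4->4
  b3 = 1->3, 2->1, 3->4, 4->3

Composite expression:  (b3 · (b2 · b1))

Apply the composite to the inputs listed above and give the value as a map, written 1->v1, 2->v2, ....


(b2 · b1) = 1->3, 2->3, 3->4, 4->3
(b3 · (b2 · b1)) = 1->4, 2->4, 3->3, 4->4

1->4, 2->4, 3->3, 4->4


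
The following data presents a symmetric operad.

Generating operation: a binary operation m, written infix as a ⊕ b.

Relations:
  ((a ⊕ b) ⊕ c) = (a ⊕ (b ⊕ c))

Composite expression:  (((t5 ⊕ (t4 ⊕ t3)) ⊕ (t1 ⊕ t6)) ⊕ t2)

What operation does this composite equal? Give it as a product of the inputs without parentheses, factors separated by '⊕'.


The m-tree's shape is irrelevant; the t-reading-order decides.
(t4 ⊕ t3) reduces to t4 ⊕ t3
(t5 ⊕ (t4 ⊕ t3)) reduces to t5 ⊕ t4 ⊕ t3
(t1 ⊕ t6) reduces to t1 ⊕ t6
((t5 ⊕ (t4 ⊕ t3)) ⊕ (t1 ⊕ t6)) reduces to t5 ⊕ t4 ⊕ t3 ⊕ t1 ⊕ t6
(((t5 ⊕ (t4 ⊕ t3)) ⊕ (t1 ⊕ t6)) ⊕ t2) reduces to t5 ⊕ t4 ⊕ t3 ⊕ t1 ⊕ t6 ⊕ t2

t5 ⊕ t4 ⊕ t3 ⊕ t1 ⊕ t6 ⊕ t2


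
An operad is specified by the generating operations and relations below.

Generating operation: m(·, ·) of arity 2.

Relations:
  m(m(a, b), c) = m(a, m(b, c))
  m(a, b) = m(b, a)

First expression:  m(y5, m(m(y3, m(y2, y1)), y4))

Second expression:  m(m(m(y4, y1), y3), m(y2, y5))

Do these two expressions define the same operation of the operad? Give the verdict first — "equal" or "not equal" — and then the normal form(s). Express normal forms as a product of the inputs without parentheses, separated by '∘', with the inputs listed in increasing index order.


equal — both sides give y1 ∘ y2 ∘ y3 ∘ y4 ∘ y5

Normal form of the first expression: y1 ∘ y2 ∘ y3 ∘ y4 ∘ y5
Normal form of the second expression: y1 ∘ y2 ∘ y3 ∘ y4 ∘ y5
The forms coincide; equal.


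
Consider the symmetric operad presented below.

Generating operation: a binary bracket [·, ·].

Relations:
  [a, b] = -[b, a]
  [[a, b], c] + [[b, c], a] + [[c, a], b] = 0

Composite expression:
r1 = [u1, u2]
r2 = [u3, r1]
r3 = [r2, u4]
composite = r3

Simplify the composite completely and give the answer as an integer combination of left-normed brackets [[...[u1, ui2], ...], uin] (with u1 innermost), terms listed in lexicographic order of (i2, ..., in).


-[[[u1, u2], u3], u4]

A multilinear Lie element is pinned by u1-initial words (u1 innermost).
Composite bracket: [[u3, [u1, u2]], u4]
The bracket unfolds into 8 signed words via [a, b] = ab - ba (2^3 = 8).
Keep just the words that open with u1:
  sign of u1u2u3u4 is -1, so it contributes -[[[u1, u2], u3], u4]


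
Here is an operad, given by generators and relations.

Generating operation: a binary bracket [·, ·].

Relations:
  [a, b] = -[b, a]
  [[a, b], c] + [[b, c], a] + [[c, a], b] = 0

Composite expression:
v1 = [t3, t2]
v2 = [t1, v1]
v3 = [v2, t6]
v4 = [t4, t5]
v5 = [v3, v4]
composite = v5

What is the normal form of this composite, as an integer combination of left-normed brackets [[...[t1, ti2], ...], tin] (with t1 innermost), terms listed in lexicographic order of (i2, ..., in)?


-[[[[[t1, t2], t3], t6], t4], t5] + [[[[[t1, t2], t3], t6], t5], t4] + [[[[[t1, t3], t2], t6], t4], t5] - [[[[[t1, t3], t2], t6], t5], t4]

A multilinear Lie element is pinned by t1-initial words (t1 innermost).
Composite bracket: [[[t1, [t3, t2]], t6], [t4, t5]]
Expanding via [a, b] = ab - ba: 32 signed words (2^5 = 32).
The t1-initial words carry the normal form:
  word t1t2t3t6t4t5 has sign -1, contributing -[[[[[t1, t2], t3], t6], t4], t5]
  word t1t2t3t6t5t4 has sign +1, contributing +[[[[[t1, t2], t3], t6], t5], t4]
  word t1t3t2t6t4t5 has sign +1, contributing +[[[[[t1, t3], t2], t6], t4], t5]
  word t1t3t2t6t5t4 has sign -1, contributing -[[[[[t1, t3], t2], t6], t5], t4]


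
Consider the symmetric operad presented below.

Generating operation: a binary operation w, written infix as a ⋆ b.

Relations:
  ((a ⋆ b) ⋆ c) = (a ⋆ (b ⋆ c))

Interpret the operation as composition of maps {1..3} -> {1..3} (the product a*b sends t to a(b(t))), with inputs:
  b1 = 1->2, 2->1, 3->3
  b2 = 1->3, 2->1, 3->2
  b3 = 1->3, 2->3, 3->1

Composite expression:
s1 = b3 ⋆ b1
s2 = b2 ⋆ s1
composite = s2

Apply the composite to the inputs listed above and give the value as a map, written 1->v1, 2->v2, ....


(b3 ⋆ b1) = 1->3, 2->3, 3->1
(b2 ⋆ (b3 ⋆ b1)) = 1->2, 2->2, 3->3

1->2, 2->2, 3->3


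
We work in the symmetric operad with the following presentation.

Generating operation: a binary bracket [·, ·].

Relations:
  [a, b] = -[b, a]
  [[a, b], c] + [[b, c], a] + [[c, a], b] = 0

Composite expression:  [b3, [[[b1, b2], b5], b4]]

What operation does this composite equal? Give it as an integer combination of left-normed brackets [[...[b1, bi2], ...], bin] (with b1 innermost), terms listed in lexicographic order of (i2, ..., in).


-[[[[b1, b2], b5], b4], b3]

Skip Jacobi rewriting: expand, keep b1-initial words, read off terms.
Composite bracket: [b3, [[[b1, b2], b5], b4]]
Expanding via [a, b] = ab - ba: 16 signed words (2^4 = 16).
Words beginning with b1 determine it all:
  sign of b1b2b5b4b3 is -1, so it contributes -[[[[b1, b2], b5], b4], b3]


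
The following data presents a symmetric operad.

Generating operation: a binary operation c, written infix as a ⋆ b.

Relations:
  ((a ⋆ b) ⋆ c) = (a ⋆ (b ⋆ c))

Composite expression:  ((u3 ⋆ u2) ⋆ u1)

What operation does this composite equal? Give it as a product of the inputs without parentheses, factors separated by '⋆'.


u3 ⋆ u2 ⋆ u1

Associativity of c dissolves the nesting; only the u-input order survives.
(u3 ⋆ u2) linearizes to u3 ⋆ u2
((u3 ⋆ u2) ⋆ u1) linearizes to u3 ⋆ u2 ⋆ u1


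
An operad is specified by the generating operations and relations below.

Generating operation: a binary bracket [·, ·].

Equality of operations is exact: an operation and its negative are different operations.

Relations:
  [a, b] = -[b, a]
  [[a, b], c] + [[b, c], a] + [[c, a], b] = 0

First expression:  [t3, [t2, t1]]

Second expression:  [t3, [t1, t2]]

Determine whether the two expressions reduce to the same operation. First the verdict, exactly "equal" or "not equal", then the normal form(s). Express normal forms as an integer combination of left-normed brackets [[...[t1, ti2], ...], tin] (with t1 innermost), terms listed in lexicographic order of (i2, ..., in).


not equal; the first gives [[t1, t2], t3] and the second -[[t1, t2], t3]

Normal form of the first expression: [[t1, t2], t3]
Normal form of the second expression: -[[t1, t2], t3]
The forms do not match — not equal.


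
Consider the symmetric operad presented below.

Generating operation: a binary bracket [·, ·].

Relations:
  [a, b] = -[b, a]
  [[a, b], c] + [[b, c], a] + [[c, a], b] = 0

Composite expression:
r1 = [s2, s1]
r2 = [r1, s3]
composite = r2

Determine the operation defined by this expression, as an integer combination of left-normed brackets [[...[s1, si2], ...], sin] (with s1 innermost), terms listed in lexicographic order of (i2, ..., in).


-[[s1, s2], s3]

Expand each bracket as ab - ba; the s1-initial words give the coefficients.
Composite bracket: [[s2, s1], s3]
The bracket unfolds into 4 signed words via [a, b] = ab - ba (2^2 = 4).
Only words starting with s1 matter:
  word s1s2s3 has sign -1, contributing -[[s1, s2], s3]


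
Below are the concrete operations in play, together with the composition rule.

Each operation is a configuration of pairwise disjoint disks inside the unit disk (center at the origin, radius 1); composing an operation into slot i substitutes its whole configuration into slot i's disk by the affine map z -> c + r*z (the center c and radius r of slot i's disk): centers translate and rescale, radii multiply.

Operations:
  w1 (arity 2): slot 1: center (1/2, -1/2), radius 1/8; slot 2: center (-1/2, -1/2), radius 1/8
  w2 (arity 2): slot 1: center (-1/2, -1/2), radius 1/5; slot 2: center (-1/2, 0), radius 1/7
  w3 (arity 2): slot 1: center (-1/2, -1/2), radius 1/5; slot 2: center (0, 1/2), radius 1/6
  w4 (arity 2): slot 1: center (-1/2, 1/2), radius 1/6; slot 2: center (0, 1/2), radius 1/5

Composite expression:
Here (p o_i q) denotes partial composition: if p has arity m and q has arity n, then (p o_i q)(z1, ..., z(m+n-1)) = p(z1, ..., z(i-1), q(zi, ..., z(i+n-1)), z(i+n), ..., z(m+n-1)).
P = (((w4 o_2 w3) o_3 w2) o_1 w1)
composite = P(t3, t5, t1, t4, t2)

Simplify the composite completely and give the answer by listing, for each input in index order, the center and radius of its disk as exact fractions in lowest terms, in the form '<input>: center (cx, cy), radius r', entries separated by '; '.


Below w4, radii multiply path by path; the t-disk centers shift.
for t3, the 2-step affine chain lands on center (-5/12, 5/12), radius 1/48
for t5, the 2-step affine chain lands on center (-7/12, 5/12), radius 1/48
for t1, the 2-step affine chain lands on center (-1/10, 2/5), radius 1/25
for t4, the 3-step affine chain lands on center (-1/60, 7/12), radius 1/150
for t2, the 3-step affine chain lands on center (-1/60, 3/5), radius 1/210

t1: center (-1/10, 2/5), radius 1/25; t2: center (-1/60, 3/5), radius 1/210; t3: center (-5/12, 5/12), radius 1/48; t4: center (-1/60, 7/12), radius 1/150; t5: center (-7/12, 5/12), radius 1/48


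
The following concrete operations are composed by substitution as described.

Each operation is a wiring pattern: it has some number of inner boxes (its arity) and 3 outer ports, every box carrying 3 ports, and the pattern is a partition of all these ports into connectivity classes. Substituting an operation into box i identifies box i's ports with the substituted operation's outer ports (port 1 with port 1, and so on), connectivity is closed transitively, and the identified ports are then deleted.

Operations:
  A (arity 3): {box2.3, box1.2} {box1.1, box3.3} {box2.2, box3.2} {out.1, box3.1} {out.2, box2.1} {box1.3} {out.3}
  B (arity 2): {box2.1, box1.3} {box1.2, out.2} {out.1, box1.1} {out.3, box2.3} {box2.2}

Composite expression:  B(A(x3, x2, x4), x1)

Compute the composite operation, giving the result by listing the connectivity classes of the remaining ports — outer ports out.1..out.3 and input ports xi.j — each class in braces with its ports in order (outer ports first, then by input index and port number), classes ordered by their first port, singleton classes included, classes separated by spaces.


{out.1, x4.1} {out.2, x2.1} {out.3, x1.3} {x1.1} {x1.2} {x2.2, x4.2} {x2.3, x3.2} {x3.1, x4.3} {x3.3}

Reachability decides: close wires over B-identified ports.
the subtree at A composes to {out.1, x4.1} {out.2, x2.1} {out.3} {x2.2, x4.2} {x2.3, x3.2} {x3.1, x4.3} {x3.3} on (x3, x2, x4); out.j = own outer ports
the subtree at B composes to {out.1, x4.1} {out.2, x2.1} {out.3, x1.3} {x1.1} {x1.2} {x2.2, x4.2} {x2.3, x3.2} {x3.1, x4.3} {x3.3} on (x3, x2, x4, x1); out.j = own outer ports


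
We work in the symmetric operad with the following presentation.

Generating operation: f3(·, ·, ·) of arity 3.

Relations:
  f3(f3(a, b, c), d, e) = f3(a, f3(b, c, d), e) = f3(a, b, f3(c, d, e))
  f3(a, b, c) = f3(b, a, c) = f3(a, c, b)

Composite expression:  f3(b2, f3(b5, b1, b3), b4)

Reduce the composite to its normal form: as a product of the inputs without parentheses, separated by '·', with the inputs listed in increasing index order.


Any arrangement under f3 is one operation, so sort the b-inputs.
f3(b5, b1, b3) linearizes to b5 · b1 · b3
f3(b2, f3(b5, b1, b3), b4) linearizes to b2 · b5 · b1 · b3 · b4
sorting the factors by input index: b1 · b2 · b3 · b4 · b5

b1 · b2 · b3 · b4 · b5


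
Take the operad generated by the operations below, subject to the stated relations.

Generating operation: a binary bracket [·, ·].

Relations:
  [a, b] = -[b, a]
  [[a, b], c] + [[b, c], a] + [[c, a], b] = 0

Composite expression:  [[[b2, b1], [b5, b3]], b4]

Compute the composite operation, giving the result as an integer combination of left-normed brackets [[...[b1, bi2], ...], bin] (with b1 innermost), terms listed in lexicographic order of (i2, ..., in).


[[[[b1, b2], b3], b5], b4] - [[[[b1, b2], b5], b3], b4]

Skip Jacobi rewriting: expand, keep b1-initial words, read off terms.
Composite bracket: [[[b2, b1], [b5, b3]], b4]
Full expansion: 16 signed words from ab - ba (2^4 = 16).
Keep just the words that open with b1:
  b1b2b3b5b4 appears with sign +1, giving the term +[[[[b1, b2], b3], b5], b4]
  b1b2b5b3b4 appears with sign -1, giving the term -[[[[b1, b2], b5], b3], b4]


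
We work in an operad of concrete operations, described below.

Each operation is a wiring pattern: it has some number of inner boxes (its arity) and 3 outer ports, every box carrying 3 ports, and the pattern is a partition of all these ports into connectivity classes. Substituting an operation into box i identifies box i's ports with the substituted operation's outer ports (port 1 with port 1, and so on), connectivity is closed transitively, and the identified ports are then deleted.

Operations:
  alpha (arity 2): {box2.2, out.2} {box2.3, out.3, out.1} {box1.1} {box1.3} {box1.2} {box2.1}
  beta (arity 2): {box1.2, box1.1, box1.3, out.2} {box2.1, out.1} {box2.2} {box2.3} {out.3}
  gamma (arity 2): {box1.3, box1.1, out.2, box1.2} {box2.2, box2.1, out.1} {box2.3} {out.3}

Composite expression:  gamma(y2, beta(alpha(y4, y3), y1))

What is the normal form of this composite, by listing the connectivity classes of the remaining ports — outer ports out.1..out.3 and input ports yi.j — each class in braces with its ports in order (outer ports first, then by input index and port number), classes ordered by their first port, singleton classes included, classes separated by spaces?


After gluing at gamma, chains via deleted ports link the y-ports.
the subtree at alpha composes to {out.1, out.3, y3.3} {out.2, y3.2} {y3.1} {y4.1} {y4.2} {y4.3} on (y4, y3); out.j = own outer ports
the subtree at beta composes to {out.1, y1.1} {out.2, y3.2, y3.3} {out.3} {y1.2} {y1.3} {y3.1} {y4.1} {y4.2} {y4.3} on (y4, y3, y1); out.j = own outer ports
the subtree at gamma composes to {out.1, y1.1, y3.2, y3.3} {out.2, y2.1, y2.2, y2.3} {out.3} {y1.2} {y1.3} {y3.1} {y4.1} {y4.2} {y4.3} on (y2, y4, y3, y1); out.j = own outer ports

{out.1, y1.1, y3.2, y3.3} {out.2, y2.1, y2.2, y2.3} {out.3} {y1.2} {y1.3} {y3.1} {y4.1} {y4.2} {y4.3}


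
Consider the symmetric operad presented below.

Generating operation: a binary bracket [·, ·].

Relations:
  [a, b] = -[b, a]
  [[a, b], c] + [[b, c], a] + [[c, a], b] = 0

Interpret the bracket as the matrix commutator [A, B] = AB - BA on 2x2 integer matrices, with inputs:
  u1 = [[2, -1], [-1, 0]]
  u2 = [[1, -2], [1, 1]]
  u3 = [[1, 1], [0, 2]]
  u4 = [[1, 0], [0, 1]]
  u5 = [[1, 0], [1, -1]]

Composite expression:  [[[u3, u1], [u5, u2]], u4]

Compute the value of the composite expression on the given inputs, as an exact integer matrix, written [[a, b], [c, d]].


[[0, 0], [0, 0]]


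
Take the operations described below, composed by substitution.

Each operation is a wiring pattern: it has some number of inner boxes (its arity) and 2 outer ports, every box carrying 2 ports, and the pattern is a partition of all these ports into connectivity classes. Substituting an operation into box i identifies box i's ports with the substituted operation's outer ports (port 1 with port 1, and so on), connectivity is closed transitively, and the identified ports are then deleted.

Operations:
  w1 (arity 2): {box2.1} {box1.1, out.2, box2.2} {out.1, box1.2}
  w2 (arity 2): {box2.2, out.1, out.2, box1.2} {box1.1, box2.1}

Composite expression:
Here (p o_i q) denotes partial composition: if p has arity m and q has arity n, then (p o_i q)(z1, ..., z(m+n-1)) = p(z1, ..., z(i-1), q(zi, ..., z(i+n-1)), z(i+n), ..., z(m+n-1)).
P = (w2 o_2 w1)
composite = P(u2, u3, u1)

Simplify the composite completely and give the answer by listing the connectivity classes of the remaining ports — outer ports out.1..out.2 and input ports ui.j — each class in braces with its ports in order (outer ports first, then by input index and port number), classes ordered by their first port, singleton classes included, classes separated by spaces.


{out.1, out.2, u1.2, u2.2, u3.1} {u1.1} {u2.1, u3.2}


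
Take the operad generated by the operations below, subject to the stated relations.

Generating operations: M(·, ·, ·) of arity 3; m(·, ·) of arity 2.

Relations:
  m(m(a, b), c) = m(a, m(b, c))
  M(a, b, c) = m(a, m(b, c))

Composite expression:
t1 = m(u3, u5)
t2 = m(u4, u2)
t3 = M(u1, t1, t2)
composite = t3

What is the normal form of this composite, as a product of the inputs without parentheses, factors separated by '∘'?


u1 ∘ u3 ∘ u5 ∘ u4 ∘ u2

Under associativity of M, the answer is the u's in reading order.
m(u3, u5) spells out as u3 ∘ u5
m(u4, u2) spells out as u4 ∘ u2
M(u1, m(u3, u5), m(u4, u2)) spells out as u1 ∘ u3 ∘ u5 ∘ u4 ∘ u2


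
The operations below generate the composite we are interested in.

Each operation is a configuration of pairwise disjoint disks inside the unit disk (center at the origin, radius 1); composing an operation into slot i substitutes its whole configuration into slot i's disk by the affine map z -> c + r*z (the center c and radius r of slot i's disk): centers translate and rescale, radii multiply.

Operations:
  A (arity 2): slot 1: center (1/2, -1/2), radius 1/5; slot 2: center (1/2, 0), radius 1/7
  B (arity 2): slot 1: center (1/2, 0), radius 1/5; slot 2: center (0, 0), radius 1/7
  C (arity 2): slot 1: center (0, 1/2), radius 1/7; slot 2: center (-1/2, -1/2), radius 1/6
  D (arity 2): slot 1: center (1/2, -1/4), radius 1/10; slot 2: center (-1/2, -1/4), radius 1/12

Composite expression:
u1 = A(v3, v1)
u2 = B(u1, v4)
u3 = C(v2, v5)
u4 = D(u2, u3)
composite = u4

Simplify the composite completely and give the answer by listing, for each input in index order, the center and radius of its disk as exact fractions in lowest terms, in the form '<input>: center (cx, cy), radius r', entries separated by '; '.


v1: center (14/25, -1/4), radius 1/350; v2: center (-1/2, -5/24), radius 1/84; v3: center (14/25, -13/50), radius 1/250; v4: center (1/2, -1/4), radius 1/70; v5: center (-13/24, -7/24), radius 1/72


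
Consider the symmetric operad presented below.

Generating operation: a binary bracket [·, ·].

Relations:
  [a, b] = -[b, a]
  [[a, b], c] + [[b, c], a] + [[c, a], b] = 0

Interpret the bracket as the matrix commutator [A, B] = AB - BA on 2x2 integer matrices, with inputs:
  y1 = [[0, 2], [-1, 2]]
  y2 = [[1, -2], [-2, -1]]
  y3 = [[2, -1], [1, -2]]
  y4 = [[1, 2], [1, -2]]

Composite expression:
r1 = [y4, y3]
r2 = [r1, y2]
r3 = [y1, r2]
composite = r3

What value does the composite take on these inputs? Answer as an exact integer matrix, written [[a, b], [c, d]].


[y4, y3] = [[3, -11], [1, -3]]
[[y4, y3], y2] = [[24, 10], [14, -24]]
[y1, [[y4, y3], y2]] = [[38, -116], [-20, -38]]

[[38, -116], [-20, -38]]


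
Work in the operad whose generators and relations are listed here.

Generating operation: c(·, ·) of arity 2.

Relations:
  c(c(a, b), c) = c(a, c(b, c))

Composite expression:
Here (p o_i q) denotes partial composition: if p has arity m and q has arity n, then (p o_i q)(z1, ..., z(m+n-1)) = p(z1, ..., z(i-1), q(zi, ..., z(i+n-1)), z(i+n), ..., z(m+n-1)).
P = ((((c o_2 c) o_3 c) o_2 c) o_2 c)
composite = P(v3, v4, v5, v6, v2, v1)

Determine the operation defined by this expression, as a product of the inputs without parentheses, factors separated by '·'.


All parenthesizations of c agree; list the v-inputs left to right.
c(v4, v5) spells out as v4 · v5
c(c(v4, v5), v6) spells out as v4 · v5 · v6
c(v2, v1) spells out as v2 · v1
c(c(c(v4, v5), v6), c(v2, v1)) spells out as v4 · v5 · v6 · v2 · v1
c(v3, c(c(c(v4, v5), v6), c(v2, v1))) spells out as v3 · v4 · v5 · v6 · v2 · v1

v3 · v4 · v5 · v6 · v2 · v1


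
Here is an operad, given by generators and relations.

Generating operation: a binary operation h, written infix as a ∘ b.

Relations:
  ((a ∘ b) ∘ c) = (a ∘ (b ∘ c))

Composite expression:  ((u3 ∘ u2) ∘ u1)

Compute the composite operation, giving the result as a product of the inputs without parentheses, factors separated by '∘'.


The h-tree's shape is irrelevant; the u-reading-order decides.
(u3 ∘ u2) collapses to u3 ∘ u2
((u3 ∘ u2) ∘ u1) collapses to u3 ∘ u2 ∘ u1

u3 ∘ u2 ∘ u1


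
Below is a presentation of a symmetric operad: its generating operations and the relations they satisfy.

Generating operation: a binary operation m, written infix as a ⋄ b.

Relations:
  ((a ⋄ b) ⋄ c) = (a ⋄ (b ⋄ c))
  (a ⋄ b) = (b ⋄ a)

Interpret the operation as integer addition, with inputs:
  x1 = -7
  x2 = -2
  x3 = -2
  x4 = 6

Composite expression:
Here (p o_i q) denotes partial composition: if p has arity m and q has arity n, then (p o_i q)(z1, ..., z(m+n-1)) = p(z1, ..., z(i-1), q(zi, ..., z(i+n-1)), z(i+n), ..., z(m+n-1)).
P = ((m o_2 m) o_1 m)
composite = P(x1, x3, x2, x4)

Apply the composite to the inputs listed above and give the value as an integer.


-5

(x1 ⋄ x3) = -9
(x2 ⋄ x4) = 4
((x1 ⋄ x3) ⋄ (x2 ⋄ x4)) = -5


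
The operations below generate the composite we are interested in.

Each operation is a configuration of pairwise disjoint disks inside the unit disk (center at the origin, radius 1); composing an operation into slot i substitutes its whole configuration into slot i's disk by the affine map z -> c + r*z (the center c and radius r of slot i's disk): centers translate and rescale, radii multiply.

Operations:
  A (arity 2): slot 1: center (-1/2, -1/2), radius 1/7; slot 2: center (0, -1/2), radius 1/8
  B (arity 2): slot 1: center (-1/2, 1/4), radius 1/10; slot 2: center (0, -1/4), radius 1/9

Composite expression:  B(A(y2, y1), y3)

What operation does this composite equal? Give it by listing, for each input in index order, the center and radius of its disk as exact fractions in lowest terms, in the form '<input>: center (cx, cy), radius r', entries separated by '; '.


y1: center (-1/2, 1/5), radius 1/80; y2: center (-11/20, 1/5), radius 1/70; y3: center (0, -1/4), radius 1/9


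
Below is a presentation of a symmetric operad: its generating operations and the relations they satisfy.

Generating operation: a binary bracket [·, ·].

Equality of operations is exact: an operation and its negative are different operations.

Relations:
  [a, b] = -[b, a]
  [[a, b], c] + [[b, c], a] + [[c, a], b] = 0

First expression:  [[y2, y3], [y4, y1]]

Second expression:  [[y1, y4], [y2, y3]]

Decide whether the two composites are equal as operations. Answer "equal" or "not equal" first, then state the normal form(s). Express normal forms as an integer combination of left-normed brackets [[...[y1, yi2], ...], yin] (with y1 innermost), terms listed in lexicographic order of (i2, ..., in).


equal: each reduces to [[[y1, y4], y2], y3] - [[[y1, y4], y3], y2]


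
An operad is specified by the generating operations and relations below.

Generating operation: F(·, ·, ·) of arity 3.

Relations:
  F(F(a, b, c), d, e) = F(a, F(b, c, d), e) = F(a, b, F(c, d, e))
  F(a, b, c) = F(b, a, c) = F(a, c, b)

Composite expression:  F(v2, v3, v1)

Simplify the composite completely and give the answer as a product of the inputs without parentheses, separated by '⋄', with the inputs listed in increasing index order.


v1 ⋄ v2 ⋄ v3


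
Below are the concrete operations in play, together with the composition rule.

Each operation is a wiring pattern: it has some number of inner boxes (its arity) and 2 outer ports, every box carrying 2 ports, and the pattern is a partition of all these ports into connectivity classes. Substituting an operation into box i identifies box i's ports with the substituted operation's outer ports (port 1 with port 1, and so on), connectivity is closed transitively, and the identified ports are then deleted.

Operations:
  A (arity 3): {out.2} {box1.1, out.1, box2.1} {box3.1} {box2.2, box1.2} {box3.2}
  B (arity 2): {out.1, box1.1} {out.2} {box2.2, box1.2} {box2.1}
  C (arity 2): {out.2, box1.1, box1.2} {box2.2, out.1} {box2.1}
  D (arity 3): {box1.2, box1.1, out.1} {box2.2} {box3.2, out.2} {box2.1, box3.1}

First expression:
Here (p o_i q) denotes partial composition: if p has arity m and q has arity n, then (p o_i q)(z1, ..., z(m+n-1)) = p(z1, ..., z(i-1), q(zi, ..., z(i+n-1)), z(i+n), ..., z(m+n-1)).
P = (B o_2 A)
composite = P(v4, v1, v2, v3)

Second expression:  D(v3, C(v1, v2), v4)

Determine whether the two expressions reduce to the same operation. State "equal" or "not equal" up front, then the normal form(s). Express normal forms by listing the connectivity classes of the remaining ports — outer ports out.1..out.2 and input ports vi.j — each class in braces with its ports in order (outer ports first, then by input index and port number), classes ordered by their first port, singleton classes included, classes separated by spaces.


The first composite normalizes to {out.1, v4.1} {out.2} {v1.1, v2.1} {v1.2, v2.2} {v3.1} {v3.2} {v4.2}
The second composite normalizes to {out.1, v3.1, v3.2} {out.2, v4.2} {v1.1, v1.2} {v2.1} {v2.2, v4.1}
They disagree, so not equal.

not equal; the first gives {out.1, v4.1} {out.2} {v1.1, v2.1} {v1.2, v2.2} {v3.1} {v3.2} {v4.2} and the second {out.1, v3.1, v3.2} {out.2, v4.2} {v1.1, v1.2} {v2.1} {v2.2, v4.1}


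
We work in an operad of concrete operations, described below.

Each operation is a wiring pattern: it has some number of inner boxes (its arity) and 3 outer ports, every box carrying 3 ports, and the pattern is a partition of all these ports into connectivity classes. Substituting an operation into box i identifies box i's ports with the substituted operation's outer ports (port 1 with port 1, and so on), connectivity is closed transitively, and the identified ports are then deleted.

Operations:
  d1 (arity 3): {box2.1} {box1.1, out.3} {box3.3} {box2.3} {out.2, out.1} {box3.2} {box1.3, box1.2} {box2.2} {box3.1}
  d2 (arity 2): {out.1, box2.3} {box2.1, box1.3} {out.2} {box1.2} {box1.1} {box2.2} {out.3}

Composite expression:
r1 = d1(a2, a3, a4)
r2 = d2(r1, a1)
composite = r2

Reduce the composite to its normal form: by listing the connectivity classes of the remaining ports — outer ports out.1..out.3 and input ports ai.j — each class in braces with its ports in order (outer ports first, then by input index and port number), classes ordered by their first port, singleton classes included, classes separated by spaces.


{out.1, a1.3} {out.2} {out.3} {a1.1, a2.1} {a1.2} {a2.2, a2.3} {a3.1} {a3.2} {a3.3} {a4.1} {a4.2} {a4.3}

Reachability decides: close wires over d2-identified ports.
through d1, on inputs (a2, a3, a4): {out.1, out.2} {out.3, a2.1} {a2.2, a2.3} {a3.1} {a3.2} {a3.3} {a4.1} {a4.2} {a4.3} (out.j = stage outer ports)
through d2, on inputs (a2, a3, a4, a1): {out.1, a1.3} {out.2} {out.3} {a1.1, a2.1} {a1.2} {a2.2, a2.3} {a3.1} {a3.2} {a3.3} {a4.1} {a4.2} {a4.3} (out.j = stage outer ports)


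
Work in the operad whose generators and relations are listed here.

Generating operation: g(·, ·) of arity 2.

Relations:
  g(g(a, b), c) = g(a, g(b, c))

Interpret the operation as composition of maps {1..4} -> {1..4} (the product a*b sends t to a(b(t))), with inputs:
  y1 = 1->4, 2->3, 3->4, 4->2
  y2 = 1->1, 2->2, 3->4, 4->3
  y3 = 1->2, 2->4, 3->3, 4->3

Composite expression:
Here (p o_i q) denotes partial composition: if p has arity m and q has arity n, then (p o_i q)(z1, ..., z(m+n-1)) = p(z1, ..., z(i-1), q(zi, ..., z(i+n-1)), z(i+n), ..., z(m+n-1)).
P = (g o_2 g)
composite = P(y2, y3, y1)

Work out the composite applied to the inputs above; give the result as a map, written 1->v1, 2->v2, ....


g(y3, y1) = 1->3, 2->3, 3->3, 4->4
g(y2, g(y3, y1)) = 1->4, 2->4, 3->4, 4->3

1->4, 2->4, 3->4, 4->3


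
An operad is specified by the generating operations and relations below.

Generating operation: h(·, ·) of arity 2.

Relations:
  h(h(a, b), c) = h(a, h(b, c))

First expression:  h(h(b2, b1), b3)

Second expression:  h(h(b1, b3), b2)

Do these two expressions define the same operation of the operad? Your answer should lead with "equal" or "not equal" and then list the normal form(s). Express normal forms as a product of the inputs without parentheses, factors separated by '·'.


not equal; the first gives b2 · b1 · b3 and the second b1 · b3 · b2

In normal form, the first expression is b2 · b1 · b3
In normal form, the second expression is b1 · b3 · b2
They disagree, so not equal.


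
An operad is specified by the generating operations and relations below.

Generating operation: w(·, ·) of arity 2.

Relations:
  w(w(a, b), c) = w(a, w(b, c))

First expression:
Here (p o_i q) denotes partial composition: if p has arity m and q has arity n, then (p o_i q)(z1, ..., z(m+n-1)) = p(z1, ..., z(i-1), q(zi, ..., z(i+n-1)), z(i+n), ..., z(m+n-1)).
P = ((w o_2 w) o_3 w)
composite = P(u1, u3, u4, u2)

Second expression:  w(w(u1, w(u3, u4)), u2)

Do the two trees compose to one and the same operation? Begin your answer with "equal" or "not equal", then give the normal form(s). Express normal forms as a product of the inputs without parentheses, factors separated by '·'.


The first composite normalizes to u1 · u3 · u4 · u2
The second composite normalizes to u1 · u3 · u4 · u2
The forms coincide; equal.

equal — both sides give u1 · u3 · u4 · u2


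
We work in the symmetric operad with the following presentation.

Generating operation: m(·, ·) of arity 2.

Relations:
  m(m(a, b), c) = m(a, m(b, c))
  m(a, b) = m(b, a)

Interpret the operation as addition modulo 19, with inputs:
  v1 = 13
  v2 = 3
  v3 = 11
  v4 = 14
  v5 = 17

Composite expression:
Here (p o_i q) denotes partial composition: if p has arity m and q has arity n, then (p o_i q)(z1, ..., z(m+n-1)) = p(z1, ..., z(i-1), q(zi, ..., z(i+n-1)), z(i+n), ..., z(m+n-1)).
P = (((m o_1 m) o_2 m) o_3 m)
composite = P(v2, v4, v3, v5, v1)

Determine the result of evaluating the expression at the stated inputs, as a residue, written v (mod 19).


1 (mod 19)


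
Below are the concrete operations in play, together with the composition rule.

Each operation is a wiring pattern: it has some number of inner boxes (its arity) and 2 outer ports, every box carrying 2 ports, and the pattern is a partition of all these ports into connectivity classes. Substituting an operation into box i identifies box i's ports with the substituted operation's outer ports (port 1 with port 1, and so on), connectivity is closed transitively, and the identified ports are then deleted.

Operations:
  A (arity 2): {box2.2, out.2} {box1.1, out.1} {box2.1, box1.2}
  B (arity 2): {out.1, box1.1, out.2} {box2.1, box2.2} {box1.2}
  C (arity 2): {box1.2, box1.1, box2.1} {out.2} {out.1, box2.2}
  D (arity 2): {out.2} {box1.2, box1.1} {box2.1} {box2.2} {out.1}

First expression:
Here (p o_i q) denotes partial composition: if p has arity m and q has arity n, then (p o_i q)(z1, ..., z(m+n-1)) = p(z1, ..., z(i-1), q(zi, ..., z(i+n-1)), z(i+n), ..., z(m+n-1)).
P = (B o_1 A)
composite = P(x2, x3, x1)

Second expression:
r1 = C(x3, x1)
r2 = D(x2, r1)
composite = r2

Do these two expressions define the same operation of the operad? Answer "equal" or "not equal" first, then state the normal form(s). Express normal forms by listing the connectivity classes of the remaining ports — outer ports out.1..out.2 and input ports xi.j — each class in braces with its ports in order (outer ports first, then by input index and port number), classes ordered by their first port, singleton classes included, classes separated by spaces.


not equal — first {out.1, out.2, x2.1} {x1.1, x1.2} {x2.2, x3.1} {x3.2}, second {out.1} {out.2} {x1.1, x3.1, x3.2} {x1.2} {x2.1, x2.2}
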